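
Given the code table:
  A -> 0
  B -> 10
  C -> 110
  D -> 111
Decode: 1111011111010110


Decoding:
111 -> D
10 -> B
111 -> D
110 -> C
10 -> B
110 -> C


Result: DBDCBC


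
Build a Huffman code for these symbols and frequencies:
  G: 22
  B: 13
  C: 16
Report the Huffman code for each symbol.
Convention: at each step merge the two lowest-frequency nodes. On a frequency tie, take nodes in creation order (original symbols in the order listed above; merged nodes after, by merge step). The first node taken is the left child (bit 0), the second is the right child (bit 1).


Huffman tree construction:
Step 1: Merge B(13) + C(16) = 29
Step 2: Merge G(22) + (B+C)(29) = 51
Read each symbol's code off the tree from the root (left child = 0, right child = 1).

Codes:
  G: 0 (length 1)
  B: 10 (length 2)
  C: 11 (length 2)
Average code length: 80/51 = 1.5686 bits/symbol


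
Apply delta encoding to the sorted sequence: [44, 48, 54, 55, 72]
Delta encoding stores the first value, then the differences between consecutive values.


First value: 44
Deltas:
  48 - 44 = 4
  54 - 48 = 6
  55 - 54 = 1
  72 - 55 = 17


Delta encoded: [44, 4, 6, 1, 17]


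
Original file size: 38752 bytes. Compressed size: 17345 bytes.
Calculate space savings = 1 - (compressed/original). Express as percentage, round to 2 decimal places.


ratio = compressed/original = 17345/38752 = 0.44759
savings = 1 - ratio = 1 - 0.44759 = 0.55241
as a percentage: 0.55241 * 100 = 55.24%

Space savings = 1 - 17345/38752 = 55.24%


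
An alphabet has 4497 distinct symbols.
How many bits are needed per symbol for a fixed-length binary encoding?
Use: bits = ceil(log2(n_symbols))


log2(4497) = 12.1347
Bracket: 2^12 = 4096 < 4497 <= 2^13 = 8192
So ceil(log2(4497)) = 13

bits = ceil(log2(4497)) = ceil(12.1347) = 13 bits


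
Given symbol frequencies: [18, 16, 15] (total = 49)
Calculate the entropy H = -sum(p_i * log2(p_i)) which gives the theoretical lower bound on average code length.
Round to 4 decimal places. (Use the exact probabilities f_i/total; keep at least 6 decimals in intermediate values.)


Per-symbol terms -p_i * log2(p_i) with p_i = f_i/49:
  p = 18/49 = 0.367347: log2(p) = -1.444785, -p*log2(p) = 0.530737
  p = 16/49 = 0.326531: log2(p) = -1.614710, -p*log2(p) = 0.527252
  p = 15/49 = 0.306122: log2(p) = -1.707819, -p*log2(p) = 0.522802
H = 0.530737 + 0.527252 + 0.522802 = 1.580791

H = 1.5808 bits/symbol


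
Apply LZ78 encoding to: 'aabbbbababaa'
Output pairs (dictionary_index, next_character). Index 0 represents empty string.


LZ78 encoding steps:
Dictionary: {0: ''}
Step 1: w='' (idx 0), next='a' -> output (0, 'a'), add 'a' as idx 1
Step 2: w='a' (idx 1), next='b' -> output (1, 'b'), add 'ab' as idx 2
Step 3: w='' (idx 0), next='b' -> output (0, 'b'), add 'b' as idx 3
Step 4: w='b' (idx 3), next='b' -> output (3, 'b'), add 'bb' as idx 4
Step 5: w='ab' (idx 2), next='a' -> output (2, 'a'), add 'aba' as idx 5
Step 6: w='b' (idx 3), next='a' -> output (3, 'a'), add 'ba' as idx 6
Step 7: w='a' (idx 1), end of input -> output (1, '')


Encoded: [(0, 'a'), (1, 'b'), (0, 'b'), (3, 'b'), (2, 'a'), (3, 'a'), (1, '')]


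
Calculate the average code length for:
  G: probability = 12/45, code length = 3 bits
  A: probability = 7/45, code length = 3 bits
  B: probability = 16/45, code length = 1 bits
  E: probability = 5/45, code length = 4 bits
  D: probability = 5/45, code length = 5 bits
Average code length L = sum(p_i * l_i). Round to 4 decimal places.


Weighted contributions p_i * l_i:
  G: (12/45) * 3 = 36/45
  A: (7/45) * 3 = 21/45
  B: (16/45) * 1 = 16/45
  E: (5/45) * 4 = 20/45
  D: (5/45) * 5 = 25/45
Sum = (36 + 21 + 16 + 20 + 25)/45 = 118/45

L = 118/45 = 2.6222 bits/symbol


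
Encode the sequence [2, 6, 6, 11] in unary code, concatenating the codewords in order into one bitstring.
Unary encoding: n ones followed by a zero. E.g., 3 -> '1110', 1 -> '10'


Encode each number as n ones followed by a terminating 0:
  2 -> 110 (3 bits)
  6 -> 1111110 (7 bits)
  6 -> 1111110 (7 bits)
  11 -> 111111111110 (12 bits)
Total length = 3 + 7 + 7 + 12 = 29 bits.

Unary([2, 6, 6, 11]) = 11011111101111110111111111110 (29 bits)


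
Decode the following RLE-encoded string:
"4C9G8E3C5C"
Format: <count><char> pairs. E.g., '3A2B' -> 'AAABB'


Expanding each <count><char> pair:
  4C -> 'CCCC'
  9G -> 'GGGGGGGGG'
  8E -> 'EEEEEEEE'
  3C -> 'CCC'
  5C -> 'CCCCC'

Decoded = CCCCGGGGGGGGGEEEEEEEECCCCCCCC


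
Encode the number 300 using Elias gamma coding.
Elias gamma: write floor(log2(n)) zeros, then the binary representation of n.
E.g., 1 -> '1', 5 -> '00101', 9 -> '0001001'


num_bits = floor(log2(300)) + 1 = 9
leading_zeros = num_bits - 1 = 8
binary(300) = 100101100

Elias gamma(300) = '00000000' + '100101100' = 00000000100101100 (17 bits)


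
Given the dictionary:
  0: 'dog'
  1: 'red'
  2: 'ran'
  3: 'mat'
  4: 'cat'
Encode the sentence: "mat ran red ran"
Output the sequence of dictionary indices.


Look up each word in the dictionary:
  'mat' -> 3
  'ran' -> 2
  'red' -> 1
  'ran' -> 2

Encoded: [3, 2, 1, 2]


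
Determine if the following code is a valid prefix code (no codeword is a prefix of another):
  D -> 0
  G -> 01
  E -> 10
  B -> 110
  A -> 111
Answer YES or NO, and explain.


Checking each pair (does one codeword prefix another?):
  D='0' vs G='01': prefix -- VIOLATION

NO -- this is NOT a valid prefix code. D (0) is a prefix of G (01).


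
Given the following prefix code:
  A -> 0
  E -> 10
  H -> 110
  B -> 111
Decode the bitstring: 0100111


Decoding step by step:
Bits 0 -> A
Bits 10 -> E
Bits 0 -> A
Bits 111 -> B


Decoded message: AEAB


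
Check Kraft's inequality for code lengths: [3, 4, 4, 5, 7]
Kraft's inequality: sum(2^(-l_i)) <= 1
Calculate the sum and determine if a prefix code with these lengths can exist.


Sum = 2^(-3) + 2^(-4) + 2^(-4) + 2^(-5) + 2^(-7)
    = 0.125 + 0.0625 + 0.0625 + 0.03125 + 0.0078125
    = 37/128 = 0.2890625
Since 0.2890625 <= 1, Kraft's inequality IS satisfied.
A prefix code with these lengths CAN exist.

Kraft sum = 0.2890625. Satisfied.


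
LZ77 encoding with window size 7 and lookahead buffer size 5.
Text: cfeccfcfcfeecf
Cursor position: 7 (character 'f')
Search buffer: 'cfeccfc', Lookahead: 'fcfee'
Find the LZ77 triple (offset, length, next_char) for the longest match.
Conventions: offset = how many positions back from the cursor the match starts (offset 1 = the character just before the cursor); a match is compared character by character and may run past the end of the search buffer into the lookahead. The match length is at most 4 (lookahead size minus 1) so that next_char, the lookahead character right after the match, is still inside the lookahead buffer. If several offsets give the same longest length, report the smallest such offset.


Try each offset into the search buffer:
  offset=1 (pos 6, char 'c'): match length 0
  offset=2 (pos 5, char 'f'): match length 3
  offset=3 (pos 4, char 'c'): match length 0
  offset=4 (pos 3, char 'c'): match length 0
  offset=5 (pos 2, char 'e'): match length 0
  offset=6 (pos 1, char 'f'): match length 1
  offset=7 (pos 0, char 'c'): match length 0
Longest match has length 3 at offset 2.
next_char = character at position 7 + 3 = 10 -> 'e'

Best match: offset=2, length=3 (matching 'fcf' starting at position 5)
LZ77 triple: (2, 3, 'e')


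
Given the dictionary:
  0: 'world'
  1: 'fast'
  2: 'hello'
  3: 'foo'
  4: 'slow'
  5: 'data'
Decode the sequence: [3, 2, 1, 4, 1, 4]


Look up each index in the dictionary:
  3 -> 'foo'
  2 -> 'hello'
  1 -> 'fast'
  4 -> 'slow'
  1 -> 'fast'
  4 -> 'slow'

Decoded: "foo hello fast slow fast slow"


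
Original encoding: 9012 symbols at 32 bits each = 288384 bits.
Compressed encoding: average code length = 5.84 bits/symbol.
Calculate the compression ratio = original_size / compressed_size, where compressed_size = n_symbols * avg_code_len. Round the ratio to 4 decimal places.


original_size = n_symbols * orig_bits = 9012 * 32 = 288384 bits
compressed_size = n_symbols * avg_code_len = 9012 * 5.84 = 52630.08 bits
ratio = original_size / compressed_size = 288384 / 52630.08 = 5.4795

Compression ratio = 5.4795


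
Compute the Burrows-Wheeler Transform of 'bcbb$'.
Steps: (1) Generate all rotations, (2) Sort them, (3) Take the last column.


Rotations (sorted):
  0: $bcbb -> last char: b
  1: b$bcb -> last char: b
  2: bb$bc -> last char: c
  3: bcbb$ -> last char: $
  4: cbb$b -> last char: b


BWT = bbc$b


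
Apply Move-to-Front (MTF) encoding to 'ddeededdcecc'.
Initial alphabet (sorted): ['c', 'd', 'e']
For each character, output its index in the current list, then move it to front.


MTF encoding:
'd': index 1 in ['c', 'd', 'e'] -> ['d', 'c', 'e']
'd': index 0 in ['d', 'c', 'e'] -> ['d', 'c', 'e']
'e': index 2 in ['d', 'c', 'e'] -> ['e', 'd', 'c']
'e': index 0 in ['e', 'd', 'c'] -> ['e', 'd', 'c']
'd': index 1 in ['e', 'd', 'c'] -> ['d', 'e', 'c']
'e': index 1 in ['d', 'e', 'c'] -> ['e', 'd', 'c']
'd': index 1 in ['e', 'd', 'c'] -> ['d', 'e', 'c']
'd': index 0 in ['d', 'e', 'c'] -> ['d', 'e', 'c']
'c': index 2 in ['d', 'e', 'c'] -> ['c', 'd', 'e']
'e': index 2 in ['c', 'd', 'e'] -> ['e', 'c', 'd']
'c': index 1 in ['e', 'c', 'd'] -> ['c', 'e', 'd']
'c': index 0 in ['c', 'e', 'd'] -> ['c', 'e', 'd']


Output: [1, 0, 2, 0, 1, 1, 1, 0, 2, 2, 1, 0]


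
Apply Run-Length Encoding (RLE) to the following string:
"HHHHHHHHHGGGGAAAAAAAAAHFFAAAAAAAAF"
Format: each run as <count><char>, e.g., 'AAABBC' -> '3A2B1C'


Scanning runs left to right:
  i=0: run of 'H' x 9 -> '9H'
  i=9: run of 'G' x 4 -> '4G'
  i=13: run of 'A' x 9 -> '9A'
  i=22: run of 'H' x 1 -> '1H'
  i=23: run of 'F' x 2 -> '2F'
  i=25: run of 'A' x 8 -> '8A'
  i=33: run of 'F' x 1 -> '1F'

RLE = 9H4G9A1H2F8A1F


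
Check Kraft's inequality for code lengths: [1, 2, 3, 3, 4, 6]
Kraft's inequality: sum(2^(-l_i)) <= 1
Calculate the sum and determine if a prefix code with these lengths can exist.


Sum = 2^(-1) + 2^(-2) + 2^(-3) + 2^(-3) + 2^(-4) + 2^(-6)
    = 0.5 + 0.25 + 0.125 + 0.125 + 0.0625 + 0.015625
    = 69/64 = 1.078125
Since 1.078125 > 1, Kraft's inequality is NOT satisfied.
A prefix code with these lengths CANNOT exist.

Kraft sum = 1.078125. Not satisfied.


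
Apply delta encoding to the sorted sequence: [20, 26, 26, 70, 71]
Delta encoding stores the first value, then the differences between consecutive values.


First value: 20
Deltas:
  26 - 20 = 6
  26 - 26 = 0
  70 - 26 = 44
  71 - 70 = 1


Delta encoded: [20, 6, 0, 44, 1]


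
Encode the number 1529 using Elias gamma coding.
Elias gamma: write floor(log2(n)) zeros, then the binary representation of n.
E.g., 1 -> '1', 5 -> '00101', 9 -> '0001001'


num_bits = floor(log2(1529)) + 1 = 11
leading_zeros = num_bits - 1 = 10
binary(1529) = 10111111001

Elias gamma(1529) = '0000000000' + '10111111001' = 000000000010111111001 (21 bits)


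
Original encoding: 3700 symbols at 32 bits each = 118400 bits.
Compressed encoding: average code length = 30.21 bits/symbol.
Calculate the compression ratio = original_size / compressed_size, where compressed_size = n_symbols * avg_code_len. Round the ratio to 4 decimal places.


original_size = n_symbols * orig_bits = 3700 * 32 = 118400 bits
compressed_size = n_symbols * avg_code_len = 3700 * 30.21 = 111777.0 bits
ratio = original_size / compressed_size = 118400 / 111777.0 = 1.0593

Compression ratio = 1.0593


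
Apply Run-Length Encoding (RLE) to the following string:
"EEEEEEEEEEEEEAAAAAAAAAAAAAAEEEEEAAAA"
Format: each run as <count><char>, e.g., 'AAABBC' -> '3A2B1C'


Scanning runs left to right:
  i=0: run of 'E' x 13 -> '13E'
  i=13: run of 'A' x 14 -> '14A'
  i=27: run of 'E' x 5 -> '5E'
  i=32: run of 'A' x 4 -> '4A'

RLE = 13E14A5E4A


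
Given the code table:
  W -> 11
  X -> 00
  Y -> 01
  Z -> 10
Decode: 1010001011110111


Decoding:
10 -> Z
10 -> Z
00 -> X
10 -> Z
11 -> W
11 -> W
01 -> Y
11 -> W


Result: ZZXZWWYW


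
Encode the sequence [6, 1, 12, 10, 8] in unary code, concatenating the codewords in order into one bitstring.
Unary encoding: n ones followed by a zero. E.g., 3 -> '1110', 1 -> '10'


Encode each number as n ones followed by a terminating 0:
  6 -> 1111110 (7 bits)
  1 -> 10 (2 bits)
  12 -> 1111111111110 (13 bits)
  10 -> 11111111110 (11 bits)
  8 -> 111111110 (9 bits)
Total length = 7 + 2 + 13 + 11 + 9 = 42 bits.

Unary([6, 1, 12, 10, 8]) = 111111010111111111111011111111110111111110 (42 bits)


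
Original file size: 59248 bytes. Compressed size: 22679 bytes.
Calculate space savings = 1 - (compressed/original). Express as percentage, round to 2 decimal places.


ratio = compressed/original = 22679/59248 = 0.382781
savings = 1 - ratio = 1 - 0.382781 = 0.617219
as a percentage: 0.617219 * 100 = 61.72%

Space savings = 1 - 22679/59248 = 61.72%


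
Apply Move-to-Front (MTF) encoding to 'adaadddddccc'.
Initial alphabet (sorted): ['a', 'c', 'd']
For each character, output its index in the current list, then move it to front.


MTF encoding:
'a': index 0 in ['a', 'c', 'd'] -> ['a', 'c', 'd']
'd': index 2 in ['a', 'c', 'd'] -> ['d', 'a', 'c']
'a': index 1 in ['d', 'a', 'c'] -> ['a', 'd', 'c']
'a': index 0 in ['a', 'd', 'c'] -> ['a', 'd', 'c']
'd': index 1 in ['a', 'd', 'c'] -> ['d', 'a', 'c']
'd': index 0 in ['d', 'a', 'c'] -> ['d', 'a', 'c']
'd': index 0 in ['d', 'a', 'c'] -> ['d', 'a', 'c']
'd': index 0 in ['d', 'a', 'c'] -> ['d', 'a', 'c']
'd': index 0 in ['d', 'a', 'c'] -> ['d', 'a', 'c']
'c': index 2 in ['d', 'a', 'c'] -> ['c', 'd', 'a']
'c': index 0 in ['c', 'd', 'a'] -> ['c', 'd', 'a']
'c': index 0 in ['c', 'd', 'a'] -> ['c', 'd', 'a']


Output: [0, 2, 1, 0, 1, 0, 0, 0, 0, 2, 0, 0]


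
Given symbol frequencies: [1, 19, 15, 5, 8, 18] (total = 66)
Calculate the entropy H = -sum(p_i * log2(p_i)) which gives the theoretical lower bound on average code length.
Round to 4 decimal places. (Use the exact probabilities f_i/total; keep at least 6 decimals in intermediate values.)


Per-symbol terms -p_i * log2(p_i) with p_i = f_i/66:
  p = 1/66 = 0.015152: log2(p) = -6.044394, -p*log2(p) = 0.091582
  p = 19/66 = 0.287879: log2(p) = -1.796467, -p*log2(p) = 0.517165
  p = 15/66 = 0.227273: log2(p) = -2.137504, -p*log2(p) = 0.485796
  p = 5/66 = 0.075758: log2(p) = -3.722466, -p*log2(p) = 0.282005
  p = 8/66 = 0.121212: log2(p) = -3.044394, -p*log2(p) = 0.369017
  p = 18/66 = 0.272727: log2(p) = -1.874469, -p*log2(p) = 0.511219
H = 0.091582 + 0.517165 + 0.485796 + 0.282005 + 0.369017 + 0.511219 = 2.256784

H = 2.2568 bits/symbol


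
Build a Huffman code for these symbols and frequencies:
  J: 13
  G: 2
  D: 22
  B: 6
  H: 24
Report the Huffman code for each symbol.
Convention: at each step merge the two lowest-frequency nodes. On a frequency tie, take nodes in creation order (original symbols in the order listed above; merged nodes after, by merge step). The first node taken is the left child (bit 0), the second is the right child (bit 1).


Huffman tree construction:
Step 1: Merge G(2) + B(6) = 8
Step 2: Merge (G+B)(8) + J(13) = 21
Step 3: Merge ((G+B)+J)(21) + D(22) = 43
Step 4: Merge H(24) + (((G+B)+J)+D)(43) = 67
Read each symbol's code off the tree from the root (left child = 0, right child = 1).

Codes:
  J: 101 (length 3)
  G: 1000 (length 4)
  D: 11 (length 2)
  B: 1001 (length 4)
  H: 0 (length 1)
Average code length: 139/67 = 2.0746 bits/symbol


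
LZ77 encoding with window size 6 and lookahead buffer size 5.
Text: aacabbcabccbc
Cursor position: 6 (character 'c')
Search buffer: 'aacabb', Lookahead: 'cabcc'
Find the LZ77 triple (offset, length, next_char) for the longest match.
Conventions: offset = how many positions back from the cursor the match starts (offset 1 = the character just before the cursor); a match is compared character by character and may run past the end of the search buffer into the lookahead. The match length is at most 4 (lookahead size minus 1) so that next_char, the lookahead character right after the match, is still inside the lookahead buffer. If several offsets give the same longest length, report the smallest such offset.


Try each offset into the search buffer:
  offset=1 (pos 5, char 'b'): match length 0
  offset=2 (pos 4, char 'b'): match length 0
  offset=3 (pos 3, char 'a'): match length 0
  offset=4 (pos 2, char 'c'): match length 3
  offset=5 (pos 1, char 'a'): match length 0
  offset=6 (pos 0, char 'a'): match length 0
Longest match has length 3 at offset 4.
next_char = character at position 6 + 3 = 9 -> 'c'

Best match: offset=4, length=3 (matching 'cab' starting at position 2)
LZ77 triple: (4, 3, 'c')


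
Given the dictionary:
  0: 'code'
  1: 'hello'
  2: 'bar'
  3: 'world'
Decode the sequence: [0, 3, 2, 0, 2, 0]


Look up each index in the dictionary:
  0 -> 'code'
  3 -> 'world'
  2 -> 'bar'
  0 -> 'code'
  2 -> 'bar'
  0 -> 'code'

Decoded: "code world bar code bar code"


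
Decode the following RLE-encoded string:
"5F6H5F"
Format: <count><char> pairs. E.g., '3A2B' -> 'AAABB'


Expanding each <count><char> pair:
  5F -> 'FFFFF'
  6H -> 'HHHHHH'
  5F -> 'FFFFF'

Decoded = FFFFFHHHHHHFFFFF


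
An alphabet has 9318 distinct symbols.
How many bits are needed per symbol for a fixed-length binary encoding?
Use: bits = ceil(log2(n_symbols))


log2(9318) = 13.1858
Bracket: 2^13 = 8192 < 9318 <= 2^14 = 16384
So ceil(log2(9318)) = 14

bits = ceil(log2(9318)) = ceil(13.1858) = 14 bits


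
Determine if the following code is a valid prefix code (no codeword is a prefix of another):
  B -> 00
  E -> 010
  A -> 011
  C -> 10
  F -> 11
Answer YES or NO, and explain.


Checking each pair (does one codeword prefix another?):
  B='00' vs E='010': no prefix
  B='00' vs A='011': no prefix
  B='00' vs C='10': no prefix
  B='00' vs F='11': no prefix
  E='010' vs B='00': no prefix
  E='010' vs A='011': no prefix
  E='010' vs C='10': no prefix
  E='010' vs F='11': no prefix
  A='011' vs B='00': no prefix
  A='011' vs E='010': no prefix
  A='011' vs C='10': no prefix
  A='011' vs F='11': no prefix
  C='10' vs B='00': no prefix
  C='10' vs E='010': no prefix
  C='10' vs A='011': no prefix
  C='10' vs F='11': no prefix
  F='11' vs B='00': no prefix
  F='11' vs E='010': no prefix
  F='11' vs A='011': no prefix
  F='11' vs C='10': no prefix
No violation found over all pairs.

YES -- this is a valid prefix code. No codeword is a prefix of any other codeword.


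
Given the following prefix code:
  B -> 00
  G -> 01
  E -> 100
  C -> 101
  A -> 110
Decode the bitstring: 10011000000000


Decoding step by step:
Bits 100 -> E
Bits 110 -> A
Bits 00 -> B
Bits 00 -> B
Bits 00 -> B
Bits 00 -> B


Decoded message: EABBBB


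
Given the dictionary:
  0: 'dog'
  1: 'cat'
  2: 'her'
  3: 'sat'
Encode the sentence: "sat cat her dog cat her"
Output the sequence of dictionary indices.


Look up each word in the dictionary:
  'sat' -> 3
  'cat' -> 1
  'her' -> 2
  'dog' -> 0
  'cat' -> 1
  'her' -> 2

Encoded: [3, 1, 2, 0, 1, 2]


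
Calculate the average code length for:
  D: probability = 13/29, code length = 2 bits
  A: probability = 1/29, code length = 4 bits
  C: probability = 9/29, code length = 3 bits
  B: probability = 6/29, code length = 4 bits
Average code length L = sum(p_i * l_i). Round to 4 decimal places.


Weighted contributions p_i * l_i:
  D: (13/29) * 2 = 26/29
  A: (1/29) * 4 = 4/29
  C: (9/29) * 3 = 27/29
  B: (6/29) * 4 = 24/29
Sum = (26 + 4 + 27 + 24)/29 = 81/29

L = 81/29 = 2.7931 bits/symbol


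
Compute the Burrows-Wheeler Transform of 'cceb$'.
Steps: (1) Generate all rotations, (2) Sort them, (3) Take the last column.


Rotations (sorted):
  0: $cceb -> last char: b
  1: b$cce -> last char: e
  2: cceb$ -> last char: $
  3: ceb$c -> last char: c
  4: eb$cc -> last char: c


BWT = be$cc


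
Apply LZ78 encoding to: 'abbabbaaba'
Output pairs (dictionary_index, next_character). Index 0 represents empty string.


LZ78 encoding steps:
Dictionary: {0: ''}
Step 1: w='' (idx 0), next='a' -> output (0, 'a'), add 'a' as idx 1
Step 2: w='' (idx 0), next='b' -> output (0, 'b'), add 'b' as idx 2
Step 3: w='b' (idx 2), next='a' -> output (2, 'a'), add 'ba' as idx 3
Step 4: w='b' (idx 2), next='b' -> output (2, 'b'), add 'bb' as idx 4
Step 5: w='a' (idx 1), next='a' -> output (1, 'a'), add 'aa' as idx 5
Step 6: w='ba' (idx 3), end of input -> output (3, '')


Encoded: [(0, 'a'), (0, 'b'), (2, 'a'), (2, 'b'), (1, 'a'), (3, '')]


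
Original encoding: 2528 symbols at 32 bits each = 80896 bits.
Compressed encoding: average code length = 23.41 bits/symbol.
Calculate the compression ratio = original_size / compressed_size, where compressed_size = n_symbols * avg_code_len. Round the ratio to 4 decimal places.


original_size = n_symbols * orig_bits = 2528 * 32 = 80896 bits
compressed_size = n_symbols * avg_code_len = 2528 * 23.41 = 59180.48 bits
ratio = original_size / compressed_size = 80896 / 59180.48 = 1.3669

Compression ratio = 1.3669


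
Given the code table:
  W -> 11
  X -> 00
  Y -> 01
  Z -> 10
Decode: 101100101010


Decoding:
10 -> Z
11 -> W
00 -> X
10 -> Z
10 -> Z
10 -> Z


Result: ZWXZZZ


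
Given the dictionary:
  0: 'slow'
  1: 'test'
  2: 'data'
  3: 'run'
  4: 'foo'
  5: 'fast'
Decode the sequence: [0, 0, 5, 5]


Look up each index in the dictionary:
  0 -> 'slow'
  0 -> 'slow'
  5 -> 'fast'
  5 -> 'fast'

Decoded: "slow slow fast fast"


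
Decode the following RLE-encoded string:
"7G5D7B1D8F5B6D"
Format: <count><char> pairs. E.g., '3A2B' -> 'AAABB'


Expanding each <count><char> pair:
  7G -> 'GGGGGGG'
  5D -> 'DDDDD'
  7B -> 'BBBBBBB'
  1D -> 'D'
  8F -> 'FFFFFFFF'
  5B -> 'BBBBB'
  6D -> 'DDDDDD'

Decoded = GGGGGGGDDDDDBBBBBBBDFFFFFFFFBBBBBDDDDDD


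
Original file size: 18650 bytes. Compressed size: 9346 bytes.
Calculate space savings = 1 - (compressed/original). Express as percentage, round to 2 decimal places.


ratio = compressed/original = 9346/18650 = 0.501126
savings = 1 - ratio = 1 - 0.501126 = 0.498874
as a percentage: 0.498874 * 100 = 49.89%

Space savings = 1 - 9346/18650 = 49.89%


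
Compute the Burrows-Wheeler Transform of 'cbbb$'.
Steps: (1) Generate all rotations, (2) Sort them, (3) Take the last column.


Rotations (sorted):
  0: $cbbb -> last char: b
  1: b$cbb -> last char: b
  2: bb$cb -> last char: b
  3: bbb$c -> last char: c
  4: cbbb$ -> last char: $


BWT = bbbc$


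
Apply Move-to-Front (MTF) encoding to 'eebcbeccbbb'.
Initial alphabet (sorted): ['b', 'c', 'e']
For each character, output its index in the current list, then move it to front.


MTF encoding:
'e': index 2 in ['b', 'c', 'e'] -> ['e', 'b', 'c']
'e': index 0 in ['e', 'b', 'c'] -> ['e', 'b', 'c']
'b': index 1 in ['e', 'b', 'c'] -> ['b', 'e', 'c']
'c': index 2 in ['b', 'e', 'c'] -> ['c', 'b', 'e']
'b': index 1 in ['c', 'b', 'e'] -> ['b', 'c', 'e']
'e': index 2 in ['b', 'c', 'e'] -> ['e', 'b', 'c']
'c': index 2 in ['e', 'b', 'c'] -> ['c', 'e', 'b']
'c': index 0 in ['c', 'e', 'b'] -> ['c', 'e', 'b']
'b': index 2 in ['c', 'e', 'b'] -> ['b', 'c', 'e']
'b': index 0 in ['b', 'c', 'e'] -> ['b', 'c', 'e']
'b': index 0 in ['b', 'c', 'e'] -> ['b', 'c', 'e']


Output: [2, 0, 1, 2, 1, 2, 2, 0, 2, 0, 0]


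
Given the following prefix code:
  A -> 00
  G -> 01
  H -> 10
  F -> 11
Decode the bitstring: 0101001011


Decoding step by step:
Bits 01 -> G
Bits 01 -> G
Bits 00 -> A
Bits 10 -> H
Bits 11 -> F


Decoded message: GGAHF


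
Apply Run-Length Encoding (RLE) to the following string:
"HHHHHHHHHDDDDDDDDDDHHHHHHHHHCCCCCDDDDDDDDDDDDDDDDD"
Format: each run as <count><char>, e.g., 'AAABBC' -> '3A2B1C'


Scanning runs left to right:
  i=0: run of 'H' x 9 -> '9H'
  i=9: run of 'D' x 10 -> '10D'
  i=19: run of 'H' x 9 -> '9H'
  i=28: run of 'C' x 5 -> '5C'
  i=33: run of 'D' x 17 -> '17D'

RLE = 9H10D9H5C17D


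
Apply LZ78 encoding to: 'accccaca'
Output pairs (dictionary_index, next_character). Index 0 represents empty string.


LZ78 encoding steps:
Dictionary: {0: ''}
Step 1: w='' (idx 0), next='a' -> output (0, 'a'), add 'a' as idx 1
Step 2: w='' (idx 0), next='c' -> output (0, 'c'), add 'c' as idx 2
Step 3: w='c' (idx 2), next='c' -> output (2, 'c'), add 'cc' as idx 3
Step 4: w='c' (idx 2), next='a' -> output (2, 'a'), add 'ca' as idx 4
Step 5: w='ca' (idx 4), end of input -> output (4, '')


Encoded: [(0, 'a'), (0, 'c'), (2, 'c'), (2, 'a'), (4, '')]


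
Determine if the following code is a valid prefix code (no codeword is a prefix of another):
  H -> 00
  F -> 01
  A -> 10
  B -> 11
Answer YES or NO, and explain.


Checking each pair (does one codeword prefix another?):
  H='00' vs F='01': no prefix
  H='00' vs A='10': no prefix
  H='00' vs B='11': no prefix
  F='01' vs H='00': no prefix
  F='01' vs A='10': no prefix
  F='01' vs B='11': no prefix
  A='10' vs H='00': no prefix
  A='10' vs F='01': no prefix
  A='10' vs B='11': no prefix
  B='11' vs H='00': no prefix
  B='11' vs F='01': no prefix
  B='11' vs A='10': no prefix
No violation found over all pairs.

YES -- this is a valid prefix code. No codeword is a prefix of any other codeword.


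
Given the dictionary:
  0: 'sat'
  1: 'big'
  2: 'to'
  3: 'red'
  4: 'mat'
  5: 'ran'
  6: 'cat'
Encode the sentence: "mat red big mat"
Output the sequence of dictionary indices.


Look up each word in the dictionary:
  'mat' -> 4
  'red' -> 3
  'big' -> 1
  'mat' -> 4

Encoded: [4, 3, 1, 4]


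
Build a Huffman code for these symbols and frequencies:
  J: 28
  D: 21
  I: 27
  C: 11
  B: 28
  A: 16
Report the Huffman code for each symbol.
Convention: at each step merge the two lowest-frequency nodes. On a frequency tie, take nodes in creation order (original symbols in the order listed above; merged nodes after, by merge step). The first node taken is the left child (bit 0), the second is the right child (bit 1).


Huffman tree construction:
Step 1: Merge C(11) + A(16) = 27
Step 2: Merge D(21) + I(27) = 48
Step 3: Merge (C+A)(27) + J(28) = 55
Step 4: Merge B(28) + (D+I)(48) = 76
Step 5: Merge ((C+A)+J)(55) + (B+(D+I))(76) = 131
Read each symbol's code off the tree from the root (left child = 0, right child = 1).

Codes:
  J: 01 (length 2)
  D: 110 (length 3)
  I: 111 (length 3)
  C: 000 (length 3)
  B: 10 (length 2)
  A: 001 (length 3)
Average code length: 337/131 = 2.5725 bits/symbol


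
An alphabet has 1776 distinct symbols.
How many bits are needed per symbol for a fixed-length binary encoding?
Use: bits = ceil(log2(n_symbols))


log2(1776) = 10.7944
Bracket: 2^10 = 1024 < 1776 <= 2^11 = 2048
So ceil(log2(1776)) = 11

bits = ceil(log2(1776)) = ceil(10.7944) = 11 bits


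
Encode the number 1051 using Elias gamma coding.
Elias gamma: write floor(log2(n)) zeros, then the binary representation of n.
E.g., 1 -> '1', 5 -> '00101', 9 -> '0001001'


num_bits = floor(log2(1051)) + 1 = 11
leading_zeros = num_bits - 1 = 10
binary(1051) = 10000011011

Elias gamma(1051) = '0000000000' + '10000011011' = 000000000010000011011 (21 bits)


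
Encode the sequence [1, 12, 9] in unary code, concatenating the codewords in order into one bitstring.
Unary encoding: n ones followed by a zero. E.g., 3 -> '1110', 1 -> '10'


Encode each number as n ones followed by a terminating 0:
  1 -> 10 (2 bits)
  12 -> 1111111111110 (13 bits)
  9 -> 1111111110 (10 bits)
Total length = 2 + 13 + 10 = 25 bits.

Unary([1, 12, 9]) = 1011111111111101111111110 (25 bits)


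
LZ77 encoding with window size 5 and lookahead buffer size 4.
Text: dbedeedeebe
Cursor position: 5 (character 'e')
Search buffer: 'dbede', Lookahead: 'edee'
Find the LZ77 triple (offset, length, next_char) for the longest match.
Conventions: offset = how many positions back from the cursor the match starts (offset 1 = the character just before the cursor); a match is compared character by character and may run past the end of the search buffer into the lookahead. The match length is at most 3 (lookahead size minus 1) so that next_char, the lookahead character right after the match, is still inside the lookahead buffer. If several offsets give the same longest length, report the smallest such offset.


Try each offset into the search buffer:
  offset=1 (pos 4, char 'e'): match length 1
  offset=2 (pos 3, char 'd'): match length 0
  offset=3 (pos 2, char 'e'): match length 3
  offset=4 (pos 1, char 'b'): match length 0
  offset=5 (pos 0, char 'd'): match length 0
Longest match has length 3 at offset 3.
next_char = character at position 5 + 3 = 8 -> 'e'

Best match: offset=3, length=3 (matching 'ede' starting at position 2)
LZ77 triple: (3, 3, 'e')


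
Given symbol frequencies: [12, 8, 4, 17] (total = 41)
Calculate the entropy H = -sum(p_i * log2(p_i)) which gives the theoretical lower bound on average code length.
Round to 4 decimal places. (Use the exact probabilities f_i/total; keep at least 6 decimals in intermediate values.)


Per-symbol terms -p_i * log2(p_i) with p_i = f_i/41:
  p = 12/41 = 0.292683: log2(p) = -1.772590, -p*log2(p) = 0.518807
  p = 8/41 = 0.195122: log2(p) = -2.357552, -p*log2(p) = 0.460010
  p = 4/41 = 0.097561: log2(p) = -3.357552, -p*log2(p) = 0.327566
  p = 17/41 = 0.414634: log2(p) = -1.270089, -p*log2(p) = 0.526622
H = 0.518807 + 0.460010 + 0.327566 + 0.526622 = 1.833005

H = 1.833 bits/symbol


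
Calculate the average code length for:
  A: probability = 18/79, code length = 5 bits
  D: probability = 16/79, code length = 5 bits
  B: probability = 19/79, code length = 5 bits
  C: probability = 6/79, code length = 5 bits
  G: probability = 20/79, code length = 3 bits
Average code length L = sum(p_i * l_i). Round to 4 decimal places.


Weighted contributions p_i * l_i:
  A: (18/79) * 5 = 90/79
  D: (16/79) * 5 = 80/79
  B: (19/79) * 5 = 95/79
  C: (6/79) * 5 = 30/79
  G: (20/79) * 3 = 60/79
Sum = (90 + 80 + 95 + 30 + 60)/79 = 355/79

L = 355/79 = 4.4937 bits/symbol


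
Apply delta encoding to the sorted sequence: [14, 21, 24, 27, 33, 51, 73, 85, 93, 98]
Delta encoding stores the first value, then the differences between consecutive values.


First value: 14
Deltas:
  21 - 14 = 7
  24 - 21 = 3
  27 - 24 = 3
  33 - 27 = 6
  51 - 33 = 18
  73 - 51 = 22
  85 - 73 = 12
  93 - 85 = 8
  98 - 93 = 5


Delta encoded: [14, 7, 3, 3, 6, 18, 22, 12, 8, 5]


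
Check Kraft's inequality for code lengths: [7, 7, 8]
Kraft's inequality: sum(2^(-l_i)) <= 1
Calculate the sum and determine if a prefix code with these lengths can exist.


Sum = 2^(-7) + 2^(-7) + 2^(-8)
    = 0.0078125 + 0.0078125 + 0.00390625
    = 5/256 = 0.01953125
Since 0.01953125 <= 1, Kraft's inequality IS satisfied.
A prefix code with these lengths CAN exist.

Kraft sum = 0.01953125. Satisfied.


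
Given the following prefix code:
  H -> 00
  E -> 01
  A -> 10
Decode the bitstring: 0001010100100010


Decoding step by step:
Bits 00 -> H
Bits 01 -> E
Bits 01 -> E
Bits 01 -> E
Bits 00 -> H
Bits 10 -> A
Bits 00 -> H
Bits 10 -> A


Decoded message: HEEEHAHA


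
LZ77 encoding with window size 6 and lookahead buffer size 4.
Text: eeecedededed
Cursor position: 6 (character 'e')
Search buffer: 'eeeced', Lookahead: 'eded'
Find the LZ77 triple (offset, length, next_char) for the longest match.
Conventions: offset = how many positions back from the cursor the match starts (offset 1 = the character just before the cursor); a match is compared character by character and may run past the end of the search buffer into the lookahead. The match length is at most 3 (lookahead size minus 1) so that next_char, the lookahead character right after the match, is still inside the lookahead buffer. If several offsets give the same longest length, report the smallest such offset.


Try each offset into the search buffer:
  offset=1 (pos 5, char 'd'): match length 0
  offset=2 (pos 4, char 'e'): match length 3
  offset=3 (pos 3, char 'c'): match length 0
  offset=4 (pos 2, char 'e'): match length 1
  offset=5 (pos 1, char 'e'): match length 1
  offset=6 (pos 0, char 'e'): match length 1
Longest match has length 3 at offset 2.
next_char = character at position 6 + 3 = 9 -> 'd'

Best match: offset=2, length=3 (matching 'ede' starting at position 4)
LZ77 triple: (2, 3, 'd')


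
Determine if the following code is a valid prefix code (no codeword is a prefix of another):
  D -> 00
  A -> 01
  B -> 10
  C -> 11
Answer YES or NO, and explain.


Checking each pair (does one codeword prefix another?):
  D='00' vs A='01': no prefix
  D='00' vs B='10': no prefix
  D='00' vs C='11': no prefix
  A='01' vs D='00': no prefix
  A='01' vs B='10': no prefix
  A='01' vs C='11': no prefix
  B='10' vs D='00': no prefix
  B='10' vs A='01': no prefix
  B='10' vs C='11': no prefix
  C='11' vs D='00': no prefix
  C='11' vs A='01': no prefix
  C='11' vs B='10': no prefix
No violation found over all pairs.

YES -- this is a valid prefix code. No codeword is a prefix of any other codeword.


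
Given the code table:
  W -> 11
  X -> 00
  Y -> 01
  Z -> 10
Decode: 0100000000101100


Decoding:
01 -> Y
00 -> X
00 -> X
00 -> X
00 -> X
10 -> Z
11 -> W
00 -> X


Result: YXXXXZWX


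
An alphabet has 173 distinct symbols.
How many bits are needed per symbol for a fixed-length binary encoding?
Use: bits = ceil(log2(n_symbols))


log2(173) = 7.4346
Bracket: 2^7 = 128 < 173 <= 2^8 = 256
So ceil(log2(173)) = 8

bits = ceil(log2(173)) = ceil(7.4346) = 8 bits


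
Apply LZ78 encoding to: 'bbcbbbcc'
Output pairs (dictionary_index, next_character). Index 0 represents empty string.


LZ78 encoding steps:
Dictionary: {0: ''}
Step 1: w='' (idx 0), next='b' -> output (0, 'b'), add 'b' as idx 1
Step 2: w='b' (idx 1), next='c' -> output (1, 'c'), add 'bc' as idx 2
Step 3: w='b' (idx 1), next='b' -> output (1, 'b'), add 'bb' as idx 3
Step 4: w='bc' (idx 2), next='c' -> output (2, 'c'), add 'bcc' as idx 4


Encoded: [(0, 'b'), (1, 'c'), (1, 'b'), (2, 'c')]


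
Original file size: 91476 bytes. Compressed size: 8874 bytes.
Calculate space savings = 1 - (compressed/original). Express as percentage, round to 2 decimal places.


ratio = compressed/original = 8874/91476 = 0.097009
savings = 1 - ratio = 1 - 0.097009 = 0.902991
as a percentage: 0.902991 * 100 = 90.3%

Space savings = 1 - 8874/91476 = 90.3%


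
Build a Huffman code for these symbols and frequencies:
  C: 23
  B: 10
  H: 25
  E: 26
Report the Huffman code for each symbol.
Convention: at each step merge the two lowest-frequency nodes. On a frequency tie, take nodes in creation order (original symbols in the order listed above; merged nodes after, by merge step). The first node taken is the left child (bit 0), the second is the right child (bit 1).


Huffman tree construction:
Step 1: Merge B(10) + C(23) = 33
Step 2: Merge H(25) + E(26) = 51
Step 3: Merge (B+C)(33) + (H+E)(51) = 84
Read each symbol's code off the tree from the root (left child = 0, right child = 1).

Codes:
  C: 01 (length 2)
  B: 00 (length 2)
  H: 10 (length 2)
  E: 11 (length 2)
Average code length: 168/84 = 2.0000 bits/symbol


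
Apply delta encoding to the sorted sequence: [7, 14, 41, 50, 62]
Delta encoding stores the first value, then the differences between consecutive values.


First value: 7
Deltas:
  14 - 7 = 7
  41 - 14 = 27
  50 - 41 = 9
  62 - 50 = 12


Delta encoded: [7, 7, 27, 9, 12]


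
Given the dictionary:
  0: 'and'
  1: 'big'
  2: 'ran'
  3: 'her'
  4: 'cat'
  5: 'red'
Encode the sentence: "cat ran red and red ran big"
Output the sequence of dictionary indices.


Look up each word in the dictionary:
  'cat' -> 4
  'ran' -> 2
  'red' -> 5
  'and' -> 0
  'red' -> 5
  'ran' -> 2
  'big' -> 1

Encoded: [4, 2, 5, 0, 5, 2, 1]


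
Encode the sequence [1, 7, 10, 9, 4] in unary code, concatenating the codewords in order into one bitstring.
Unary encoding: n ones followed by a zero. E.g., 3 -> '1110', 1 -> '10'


Encode each number as n ones followed by a terminating 0:
  1 -> 10 (2 bits)
  7 -> 11111110 (8 bits)
  10 -> 11111111110 (11 bits)
  9 -> 1111111110 (10 bits)
  4 -> 11110 (5 bits)
Total length = 2 + 8 + 11 + 10 + 5 = 36 bits.

Unary([1, 7, 10, 9, 4]) = 101111111011111111110111111111011110 (36 bits)


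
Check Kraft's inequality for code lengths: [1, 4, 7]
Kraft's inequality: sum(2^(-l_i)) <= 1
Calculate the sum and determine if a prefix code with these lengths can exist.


Sum = 2^(-1) + 2^(-4) + 2^(-7)
    = 0.5 + 0.0625 + 0.0078125
    = 73/128 = 0.5703125
Since 0.5703125 <= 1, Kraft's inequality IS satisfied.
A prefix code with these lengths CAN exist.

Kraft sum = 0.5703125. Satisfied.


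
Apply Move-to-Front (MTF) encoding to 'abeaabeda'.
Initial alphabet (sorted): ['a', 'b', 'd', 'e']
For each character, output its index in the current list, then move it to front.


MTF encoding:
'a': index 0 in ['a', 'b', 'd', 'e'] -> ['a', 'b', 'd', 'e']
'b': index 1 in ['a', 'b', 'd', 'e'] -> ['b', 'a', 'd', 'e']
'e': index 3 in ['b', 'a', 'd', 'e'] -> ['e', 'b', 'a', 'd']
'a': index 2 in ['e', 'b', 'a', 'd'] -> ['a', 'e', 'b', 'd']
'a': index 0 in ['a', 'e', 'b', 'd'] -> ['a', 'e', 'b', 'd']
'b': index 2 in ['a', 'e', 'b', 'd'] -> ['b', 'a', 'e', 'd']
'e': index 2 in ['b', 'a', 'e', 'd'] -> ['e', 'b', 'a', 'd']
'd': index 3 in ['e', 'b', 'a', 'd'] -> ['d', 'e', 'b', 'a']
'a': index 3 in ['d', 'e', 'b', 'a'] -> ['a', 'd', 'e', 'b']


Output: [0, 1, 3, 2, 0, 2, 2, 3, 3]


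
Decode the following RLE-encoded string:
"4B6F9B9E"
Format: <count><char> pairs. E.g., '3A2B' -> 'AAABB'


Expanding each <count><char> pair:
  4B -> 'BBBB'
  6F -> 'FFFFFF'
  9B -> 'BBBBBBBBB'
  9E -> 'EEEEEEEEE'

Decoded = BBBBFFFFFFBBBBBBBBBEEEEEEEEE


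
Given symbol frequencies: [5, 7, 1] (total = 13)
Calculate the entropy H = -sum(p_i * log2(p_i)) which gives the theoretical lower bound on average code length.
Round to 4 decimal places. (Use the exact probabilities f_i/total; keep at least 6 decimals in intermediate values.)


Per-symbol terms -p_i * log2(p_i) with p_i = f_i/13:
  p = 5/13 = 0.384615: log2(p) = -1.378512, -p*log2(p) = 0.530197
  p = 7/13 = 0.538462: log2(p) = -0.893085, -p*log2(p) = 0.480892
  p = 1/13 = 0.076923: log2(p) = -3.700440, -p*log2(p) = 0.284649
H = 0.530197 + 0.480892 + 0.284649 = 1.295738

H = 1.2957 bits/symbol


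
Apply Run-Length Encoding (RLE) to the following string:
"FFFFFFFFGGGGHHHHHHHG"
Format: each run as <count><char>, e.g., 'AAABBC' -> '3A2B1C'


Scanning runs left to right:
  i=0: run of 'F' x 8 -> '8F'
  i=8: run of 'G' x 4 -> '4G'
  i=12: run of 'H' x 7 -> '7H'
  i=19: run of 'G' x 1 -> '1G'

RLE = 8F4G7H1G


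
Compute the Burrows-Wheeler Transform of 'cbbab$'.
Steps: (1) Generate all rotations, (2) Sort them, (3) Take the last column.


Rotations (sorted):
  0: $cbbab -> last char: b
  1: ab$cbb -> last char: b
  2: b$cbba -> last char: a
  3: bab$cb -> last char: b
  4: bbab$c -> last char: c
  5: cbbab$ -> last char: $


BWT = bbabc$


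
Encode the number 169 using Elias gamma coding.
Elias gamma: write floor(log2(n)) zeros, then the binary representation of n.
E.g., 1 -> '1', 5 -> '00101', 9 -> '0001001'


num_bits = floor(log2(169)) + 1 = 8
leading_zeros = num_bits - 1 = 7
binary(169) = 10101001

Elias gamma(169) = '0000000' + '10101001' = 000000010101001 (15 bits)


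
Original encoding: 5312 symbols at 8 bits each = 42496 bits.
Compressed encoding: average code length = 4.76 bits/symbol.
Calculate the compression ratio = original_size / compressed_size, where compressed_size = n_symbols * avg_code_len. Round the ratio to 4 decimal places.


original_size = n_symbols * orig_bits = 5312 * 8 = 42496 bits
compressed_size = n_symbols * avg_code_len = 5312 * 4.76 = 25285.12 bits
ratio = original_size / compressed_size = 42496 / 25285.12 = 1.6807

Compression ratio = 1.6807


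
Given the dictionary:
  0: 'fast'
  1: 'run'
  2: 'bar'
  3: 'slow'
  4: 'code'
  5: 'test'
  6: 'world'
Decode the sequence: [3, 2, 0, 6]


Look up each index in the dictionary:
  3 -> 'slow'
  2 -> 'bar'
  0 -> 'fast'
  6 -> 'world'

Decoded: "slow bar fast world"


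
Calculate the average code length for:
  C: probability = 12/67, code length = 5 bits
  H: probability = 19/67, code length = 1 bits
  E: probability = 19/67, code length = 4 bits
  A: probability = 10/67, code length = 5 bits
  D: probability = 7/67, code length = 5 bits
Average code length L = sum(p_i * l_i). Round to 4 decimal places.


Weighted contributions p_i * l_i:
  C: (12/67) * 5 = 60/67
  H: (19/67) * 1 = 19/67
  E: (19/67) * 4 = 76/67
  A: (10/67) * 5 = 50/67
  D: (7/67) * 5 = 35/67
Sum = (60 + 19 + 76 + 50 + 35)/67 = 240/67

L = 240/67 = 3.5821 bits/symbol
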